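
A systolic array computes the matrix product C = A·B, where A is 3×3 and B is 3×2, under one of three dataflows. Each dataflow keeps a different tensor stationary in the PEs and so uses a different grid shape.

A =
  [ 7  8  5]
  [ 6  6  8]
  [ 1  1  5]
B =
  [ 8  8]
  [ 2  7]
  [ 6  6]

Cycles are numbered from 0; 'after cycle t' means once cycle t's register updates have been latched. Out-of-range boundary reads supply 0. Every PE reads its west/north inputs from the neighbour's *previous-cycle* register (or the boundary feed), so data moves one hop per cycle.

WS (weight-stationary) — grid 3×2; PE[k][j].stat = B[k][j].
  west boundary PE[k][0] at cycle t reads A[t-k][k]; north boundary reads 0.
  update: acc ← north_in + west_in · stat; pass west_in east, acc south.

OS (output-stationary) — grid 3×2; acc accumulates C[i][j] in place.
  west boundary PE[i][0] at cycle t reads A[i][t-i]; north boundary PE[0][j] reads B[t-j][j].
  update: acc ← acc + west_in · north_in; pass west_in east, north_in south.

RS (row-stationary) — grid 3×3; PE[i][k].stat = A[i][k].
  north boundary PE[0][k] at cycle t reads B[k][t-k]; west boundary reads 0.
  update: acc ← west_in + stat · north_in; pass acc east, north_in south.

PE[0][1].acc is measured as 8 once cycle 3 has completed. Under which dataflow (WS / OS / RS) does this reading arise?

— WS: 3×2; PE[0][1] trace:
  0: (0,1).acc=0  regs=<0,0>
  1: (0,1).acc=56  regs=<7,56>
  2: (0,1).acc=48  regs=<6,48>
  3: (0,1).acc=8  regs=<1,8>
— OS: 3×2; PE[0][1] trace:
  0: (0,1).acc=0  regs=<0,0>
  1: (0,1).acc=56  regs=<7,8>
  2: (0,1).acc=112  regs=<8,7>
  3: (0,1).acc=142  regs=<5,6>
— RS: 3×3; PE[0][1] trace:
  0: (0,1).acc=0  regs=<0,0>
  1: (0,1).acc=72  regs=<72,2>
  2: (0,1).acc=112  regs=<112,7>
  3: (0,1).acc=0  regs=<0,0>

dataflow = WS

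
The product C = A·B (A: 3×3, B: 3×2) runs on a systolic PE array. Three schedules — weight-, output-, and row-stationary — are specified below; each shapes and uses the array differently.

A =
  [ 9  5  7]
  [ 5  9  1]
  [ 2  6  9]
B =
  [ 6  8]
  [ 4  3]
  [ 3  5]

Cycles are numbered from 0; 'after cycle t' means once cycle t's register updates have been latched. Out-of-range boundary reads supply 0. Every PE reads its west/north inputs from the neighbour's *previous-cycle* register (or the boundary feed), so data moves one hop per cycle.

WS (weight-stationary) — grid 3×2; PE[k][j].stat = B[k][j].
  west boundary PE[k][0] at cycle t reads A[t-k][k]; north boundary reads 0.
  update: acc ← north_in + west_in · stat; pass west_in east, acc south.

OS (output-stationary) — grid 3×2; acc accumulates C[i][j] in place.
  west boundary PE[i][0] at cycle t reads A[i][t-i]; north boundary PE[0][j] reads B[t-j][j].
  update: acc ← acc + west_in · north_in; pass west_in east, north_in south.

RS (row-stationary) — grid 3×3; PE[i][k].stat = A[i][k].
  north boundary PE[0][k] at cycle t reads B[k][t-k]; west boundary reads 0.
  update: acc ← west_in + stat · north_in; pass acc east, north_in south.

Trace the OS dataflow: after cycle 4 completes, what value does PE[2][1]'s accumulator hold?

PE[2][1].acc = 34

OS on a 3×2 grid — tracing PE[2][1] and its feeders:
  @0  [1,1]  acc 0  |  →0  ↓0
  @0  [2,0]  acc 0  |  →0  ↓0
  @0  [2,1]  acc 0  |  →0  ↓0
  @1  [1,1]  acc 0  |  →0  ↓0
  @1  [2,0]  acc 0  |  →0  ↓0
  @1  [2,1]  acc 0  |  →0  ↓0
  @2  [1,1]  acc 40  |  →5  ↓8
  @2  [2,0]  acc 12  |  →2  ↓6
  @2  [2,1]  acc 0  |  →0  ↓0
  @3  [1,1]  acc 67  |  →9  ↓3
  @3  [2,0]  acc 36  |  →6  ↓4
  @3  [2,1]  acc 16  |  →2  ↓8
  @4  [1,1]  acc 72  |  →1  ↓5
  @4  [2,0]  acc 63  |  →9  ↓3
  @4  [2,1]  acc 34  |  →6  ↓3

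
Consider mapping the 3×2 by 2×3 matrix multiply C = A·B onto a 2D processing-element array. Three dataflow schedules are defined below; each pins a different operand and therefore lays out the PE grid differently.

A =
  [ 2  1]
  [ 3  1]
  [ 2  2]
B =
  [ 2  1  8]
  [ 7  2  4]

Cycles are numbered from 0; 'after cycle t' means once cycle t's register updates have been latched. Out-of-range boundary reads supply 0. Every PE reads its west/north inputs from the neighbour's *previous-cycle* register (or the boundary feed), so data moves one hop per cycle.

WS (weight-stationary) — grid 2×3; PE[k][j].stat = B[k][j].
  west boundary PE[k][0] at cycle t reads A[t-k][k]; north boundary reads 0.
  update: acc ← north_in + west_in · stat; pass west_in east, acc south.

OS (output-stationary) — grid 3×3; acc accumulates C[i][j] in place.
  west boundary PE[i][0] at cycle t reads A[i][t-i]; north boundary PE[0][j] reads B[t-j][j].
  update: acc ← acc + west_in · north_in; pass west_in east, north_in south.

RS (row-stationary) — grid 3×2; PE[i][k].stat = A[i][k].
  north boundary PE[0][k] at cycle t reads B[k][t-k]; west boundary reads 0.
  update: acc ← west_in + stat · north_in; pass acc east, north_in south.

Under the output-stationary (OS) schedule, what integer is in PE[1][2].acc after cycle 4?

PE[1][2].acc = 28

OS 3×3: PE[1][2] cycle-by-cycle (with neighbour feeds):
  after 0 — PE[0][2] acc=0, pass-E 0, pass-S 0
  after 0 — PE[1][1] acc=0, pass-E 0, pass-S 0
  after 0 — PE[1][2] acc=0, pass-E 0, pass-S 0
  after 1 — PE[0][2] acc=0, pass-E 0, pass-S 0
  after 1 — PE[1][1] acc=0, pass-E 0, pass-S 0
  after 1 — PE[1][2] acc=0, pass-E 0, pass-S 0
  after 2 — PE[0][2] acc=16, pass-E 2, pass-S 8
  after 2 — PE[1][1] acc=3, pass-E 3, pass-S 1
  after 2 — PE[1][2] acc=0, pass-E 0, pass-S 0
  after 3 — PE[0][2] acc=20, pass-E 1, pass-S 4
  after 3 — PE[1][1] acc=5, pass-E 1, pass-S 2
  after 3 — PE[1][2] acc=24, pass-E 3, pass-S 8
  after 4 — PE[0][2] acc=20, pass-E 0, pass-S 0
  after 4 — PE[1][1] acc=5, pass-E 0, pass-S 0
  after 4 — PE[1][2] acc=28, pass-E 1, pass-S 4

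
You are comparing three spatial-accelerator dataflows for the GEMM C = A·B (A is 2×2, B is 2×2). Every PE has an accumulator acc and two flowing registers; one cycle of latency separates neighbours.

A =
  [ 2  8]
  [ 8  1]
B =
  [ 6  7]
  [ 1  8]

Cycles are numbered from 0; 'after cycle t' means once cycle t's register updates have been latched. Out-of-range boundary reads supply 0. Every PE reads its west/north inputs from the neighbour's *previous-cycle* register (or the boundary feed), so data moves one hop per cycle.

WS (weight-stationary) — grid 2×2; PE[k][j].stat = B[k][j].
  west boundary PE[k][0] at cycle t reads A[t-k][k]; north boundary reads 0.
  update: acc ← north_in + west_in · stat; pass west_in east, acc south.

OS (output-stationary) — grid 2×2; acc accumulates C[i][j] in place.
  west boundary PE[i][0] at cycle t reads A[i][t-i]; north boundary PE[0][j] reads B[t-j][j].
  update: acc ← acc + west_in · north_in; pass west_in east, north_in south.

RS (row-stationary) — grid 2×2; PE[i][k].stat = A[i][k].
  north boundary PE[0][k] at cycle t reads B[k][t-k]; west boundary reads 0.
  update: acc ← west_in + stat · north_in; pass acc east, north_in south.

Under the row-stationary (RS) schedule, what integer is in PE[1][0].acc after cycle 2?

PE[1][0].acc = 56

RS (2×2). Following PE[1][0] plus its west/north inputs:
  t=0 PE[0][0]: acc=12 h=12 v=6
  t=0 PE[1][0]: acc=0 h=0 v=0
  t=1 PE[0][0]: acc=14 h=14 v=7
  t=1 PE[1][0]: acc=48 h=48 v=6
  t=2 PE[0][0]: acc=0 h=0 v=0
  t=2 PE[1][0]: acc=56 h=56 v=7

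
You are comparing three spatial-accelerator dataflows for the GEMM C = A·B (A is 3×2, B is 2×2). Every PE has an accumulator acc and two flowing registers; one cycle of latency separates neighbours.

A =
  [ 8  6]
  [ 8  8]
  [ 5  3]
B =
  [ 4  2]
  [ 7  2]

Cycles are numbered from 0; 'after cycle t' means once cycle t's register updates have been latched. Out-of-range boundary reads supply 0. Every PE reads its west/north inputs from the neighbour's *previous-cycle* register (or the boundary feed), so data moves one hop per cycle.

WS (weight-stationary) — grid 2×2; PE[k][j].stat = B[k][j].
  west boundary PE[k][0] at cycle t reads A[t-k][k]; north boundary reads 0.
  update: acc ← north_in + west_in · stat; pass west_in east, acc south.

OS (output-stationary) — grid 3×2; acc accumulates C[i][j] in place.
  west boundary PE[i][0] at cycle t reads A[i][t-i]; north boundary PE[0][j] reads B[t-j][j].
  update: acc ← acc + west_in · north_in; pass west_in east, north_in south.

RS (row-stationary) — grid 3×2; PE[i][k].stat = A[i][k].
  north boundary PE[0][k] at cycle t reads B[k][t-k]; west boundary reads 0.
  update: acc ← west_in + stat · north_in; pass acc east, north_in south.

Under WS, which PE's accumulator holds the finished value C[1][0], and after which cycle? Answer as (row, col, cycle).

(row, col, cycle) = (1, 0, 2)

Under WS, C[1][0] lands at PE[1][0]:
  cycle 0: PE[1][0] → acc 0, east 0, south 0
  cycle 1: PE[1][0] → acc 74, east 6, south 74
  cycle 2: PE[1][0] → acc 88, east 8, south 88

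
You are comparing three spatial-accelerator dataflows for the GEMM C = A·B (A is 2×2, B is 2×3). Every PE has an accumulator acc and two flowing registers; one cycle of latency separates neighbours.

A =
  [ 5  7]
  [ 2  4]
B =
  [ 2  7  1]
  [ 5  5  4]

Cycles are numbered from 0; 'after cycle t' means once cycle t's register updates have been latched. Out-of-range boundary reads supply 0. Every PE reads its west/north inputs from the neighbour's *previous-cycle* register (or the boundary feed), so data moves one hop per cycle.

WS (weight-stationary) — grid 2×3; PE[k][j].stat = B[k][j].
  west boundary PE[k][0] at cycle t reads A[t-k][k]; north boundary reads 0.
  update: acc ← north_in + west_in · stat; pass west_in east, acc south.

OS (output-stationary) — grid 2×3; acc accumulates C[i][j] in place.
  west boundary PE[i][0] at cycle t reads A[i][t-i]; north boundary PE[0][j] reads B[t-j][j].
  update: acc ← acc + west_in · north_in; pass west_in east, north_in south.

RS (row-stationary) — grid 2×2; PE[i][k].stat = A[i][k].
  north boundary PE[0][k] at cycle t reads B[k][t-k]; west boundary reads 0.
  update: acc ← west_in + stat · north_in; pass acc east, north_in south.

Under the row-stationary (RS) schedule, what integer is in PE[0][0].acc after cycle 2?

PE[0][0].acc = 5

RS 2×2: PE[0][0] cycle-by-cycle (with neighbour feeds):
  t=0 PE[0][0]: acc=10 h=10 v=2
  t=1 PE[0][0]: acc=35 h=35 v=7
  t=2 PE[0][0]: acc=5 h=5 v=1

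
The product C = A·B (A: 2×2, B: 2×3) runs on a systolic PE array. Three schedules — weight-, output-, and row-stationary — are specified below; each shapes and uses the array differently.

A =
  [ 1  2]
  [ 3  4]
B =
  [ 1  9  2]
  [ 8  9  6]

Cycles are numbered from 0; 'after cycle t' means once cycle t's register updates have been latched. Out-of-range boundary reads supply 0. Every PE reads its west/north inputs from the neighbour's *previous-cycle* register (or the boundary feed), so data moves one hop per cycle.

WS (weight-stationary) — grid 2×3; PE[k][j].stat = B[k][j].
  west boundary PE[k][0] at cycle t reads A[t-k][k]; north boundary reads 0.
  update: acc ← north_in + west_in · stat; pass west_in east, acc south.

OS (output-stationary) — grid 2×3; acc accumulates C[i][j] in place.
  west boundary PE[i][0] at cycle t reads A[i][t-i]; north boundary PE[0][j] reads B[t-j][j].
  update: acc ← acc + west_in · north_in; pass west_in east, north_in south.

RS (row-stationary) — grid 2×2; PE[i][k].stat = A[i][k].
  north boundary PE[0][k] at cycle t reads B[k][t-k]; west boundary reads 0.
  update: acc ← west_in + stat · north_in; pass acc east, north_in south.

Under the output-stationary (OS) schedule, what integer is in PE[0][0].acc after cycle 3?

PE[0][0].acc = 17

OS 2×3: PE[0][0] cycle-by-cycle (with neighbour feeds):
  c0 r0c0: 1 / 1 / 1
  c1 r0c0: 17 / 2 / 8
  c2 r0c0: 17 / 0 / 0
  c3 r0c0: 17 / 0 / 0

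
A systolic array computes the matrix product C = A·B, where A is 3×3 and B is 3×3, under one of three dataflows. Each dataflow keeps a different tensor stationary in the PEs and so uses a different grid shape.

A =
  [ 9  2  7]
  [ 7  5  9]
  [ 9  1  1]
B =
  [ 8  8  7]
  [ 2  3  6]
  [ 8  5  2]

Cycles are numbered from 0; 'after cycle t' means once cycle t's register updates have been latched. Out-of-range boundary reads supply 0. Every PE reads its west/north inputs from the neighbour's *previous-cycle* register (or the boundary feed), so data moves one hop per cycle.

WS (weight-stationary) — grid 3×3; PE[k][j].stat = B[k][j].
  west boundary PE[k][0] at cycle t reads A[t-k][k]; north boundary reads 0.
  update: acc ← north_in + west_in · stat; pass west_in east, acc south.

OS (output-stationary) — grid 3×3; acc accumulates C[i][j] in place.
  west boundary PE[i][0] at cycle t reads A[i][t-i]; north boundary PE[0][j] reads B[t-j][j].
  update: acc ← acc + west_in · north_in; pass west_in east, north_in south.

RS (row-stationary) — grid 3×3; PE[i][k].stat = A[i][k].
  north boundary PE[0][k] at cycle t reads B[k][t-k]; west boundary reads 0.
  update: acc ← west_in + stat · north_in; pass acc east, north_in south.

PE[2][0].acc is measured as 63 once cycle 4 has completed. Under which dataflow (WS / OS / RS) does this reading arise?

dataflow = RS

WS [3×3] PE[2][0] across cycles:
  c0 r2c0: 0 / 0 / 0
  c1 r2c0: 0 / 0 / 0
  c2 r2c0: 132 / 7 / 132
  c3 r2c0: 138 / 9 / 138
  c4 r2c0: 82 / 1 / 82
OS [3×3] PE[2][0] across cycles:
  c0 r2c0: 0 / 0 / 0
  c1 r2c0: 0 / 0 / 0
  c2 r2c0: 72 / 9 / 8
  c3 r2c0: 74 / 1 / 2
  c4 r2c0: 82 / 1 / 8
RS [3×3] PE[2][0] across cycles:
  c0 r2c0: 0 / 0 / 0
  c1 r2c0: 0 / 0 / 0
  c2 r2c0: 72 / 72 / 8
  c3 r2c0: 72 / 72 / 8
  c4 r2c0: 63 / 63 / 7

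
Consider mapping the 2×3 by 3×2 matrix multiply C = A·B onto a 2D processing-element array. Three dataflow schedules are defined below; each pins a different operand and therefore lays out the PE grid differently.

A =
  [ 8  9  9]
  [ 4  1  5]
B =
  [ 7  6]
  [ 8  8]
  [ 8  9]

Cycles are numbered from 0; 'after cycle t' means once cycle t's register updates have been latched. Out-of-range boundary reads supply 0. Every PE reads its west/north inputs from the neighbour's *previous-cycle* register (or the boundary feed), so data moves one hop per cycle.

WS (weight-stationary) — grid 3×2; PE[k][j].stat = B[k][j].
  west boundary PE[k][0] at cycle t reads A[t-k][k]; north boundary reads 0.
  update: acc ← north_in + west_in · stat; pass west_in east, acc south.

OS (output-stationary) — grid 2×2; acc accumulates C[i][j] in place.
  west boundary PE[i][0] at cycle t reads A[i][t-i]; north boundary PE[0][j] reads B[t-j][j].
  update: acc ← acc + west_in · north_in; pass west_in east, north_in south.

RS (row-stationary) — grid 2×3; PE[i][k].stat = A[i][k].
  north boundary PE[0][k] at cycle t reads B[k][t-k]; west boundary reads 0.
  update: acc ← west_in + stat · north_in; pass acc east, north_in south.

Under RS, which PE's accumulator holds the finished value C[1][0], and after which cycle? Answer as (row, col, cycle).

(row, col, cycle) = (1, 2, 3)

RS — PE[1][2] is where C[1][0] collects:
  [0] (1,2) acc=0 (h:0 v:0)
  [1] (1,2) acc=0 (h:0 v:0)
  [2] (1,2) acc=0 (h:0 v:0)
  [3] (1,2) acc=76 (h:76 v:8)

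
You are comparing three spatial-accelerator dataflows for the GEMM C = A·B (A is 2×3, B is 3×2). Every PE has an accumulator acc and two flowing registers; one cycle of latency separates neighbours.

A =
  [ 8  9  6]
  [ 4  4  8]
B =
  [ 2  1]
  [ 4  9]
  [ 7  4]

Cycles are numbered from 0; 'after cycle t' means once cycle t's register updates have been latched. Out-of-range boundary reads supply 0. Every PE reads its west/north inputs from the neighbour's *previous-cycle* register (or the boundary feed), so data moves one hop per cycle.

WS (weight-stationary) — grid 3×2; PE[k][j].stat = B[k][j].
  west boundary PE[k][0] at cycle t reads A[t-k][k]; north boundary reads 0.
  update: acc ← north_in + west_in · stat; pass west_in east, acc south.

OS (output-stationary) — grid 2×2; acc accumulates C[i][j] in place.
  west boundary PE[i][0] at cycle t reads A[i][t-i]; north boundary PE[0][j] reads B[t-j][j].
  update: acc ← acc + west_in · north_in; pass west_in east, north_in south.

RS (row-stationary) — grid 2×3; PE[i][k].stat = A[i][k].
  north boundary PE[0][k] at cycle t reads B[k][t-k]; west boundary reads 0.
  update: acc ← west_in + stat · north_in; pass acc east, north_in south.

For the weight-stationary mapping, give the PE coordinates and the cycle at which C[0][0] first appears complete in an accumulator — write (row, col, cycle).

WS: C[0][0] accumulates in PE[2][0]:
  [0] (2,0) acc=0 (h:0 v:0)
  [1] (2,0) acc=0 (h:0 v:0)
  [2] (2,0) acc=94 (h:6 v:94)

(row, col, cycle) = (2, 0, 2)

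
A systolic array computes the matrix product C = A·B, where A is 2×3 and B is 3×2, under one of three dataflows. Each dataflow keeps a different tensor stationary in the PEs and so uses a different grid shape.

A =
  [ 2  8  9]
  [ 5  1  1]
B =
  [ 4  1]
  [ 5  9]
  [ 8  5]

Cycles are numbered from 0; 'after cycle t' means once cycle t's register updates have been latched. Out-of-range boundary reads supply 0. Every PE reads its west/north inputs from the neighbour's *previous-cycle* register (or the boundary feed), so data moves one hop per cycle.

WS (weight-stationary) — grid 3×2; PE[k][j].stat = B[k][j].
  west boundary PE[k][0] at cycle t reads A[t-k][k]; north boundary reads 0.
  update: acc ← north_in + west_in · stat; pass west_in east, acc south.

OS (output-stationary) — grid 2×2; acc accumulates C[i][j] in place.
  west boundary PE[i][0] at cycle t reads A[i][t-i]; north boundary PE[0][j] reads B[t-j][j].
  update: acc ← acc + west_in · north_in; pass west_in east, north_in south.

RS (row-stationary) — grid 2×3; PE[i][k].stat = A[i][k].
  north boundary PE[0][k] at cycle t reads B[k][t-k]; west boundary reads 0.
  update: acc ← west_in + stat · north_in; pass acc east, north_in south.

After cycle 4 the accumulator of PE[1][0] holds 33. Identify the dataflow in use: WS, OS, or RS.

dataflow = OS

— WS: 3×2; PE[1][0] trace:
  after 0 — PE[1][0] acc=0, pass-E 0, pass-S 0
  after 1 — PE[1][0] acc=48, pass-E 8, pass-S 48
  after 2 — PE[1][0] acc=25, pass-E 1, pass-S 25
  after 3 — PE[1][0] acc=0, pass-E 0, pass-S 0
  after 4 — PE[1][0] acc=0, pass-E 0, pass-S 0
— OS: 2×2; PE[1][0] trace:
  after 0 — PE[1][0] acc=0, pass-E 0, pass-S 0
  after 1 — PE[1][0] acc=20, pass-E 5, pass-S 4
  after 2 — PE[1][0] acc=25, pass-E 1, pass-S 5
  after 3 — PE[1][0] acc=33, pass-E 1, pass-S 8
  after 4 — PE[1][0] acc=33, pass-E 0, pass-S 0
— RS: 2×3; PE[1][0] trace:
  after 0 — PE[1][0] acc=0, pass-E 0, pass-S 0
  after 1 — PE[1][0] acc=20, pass-E 20, pass-S 4
  after 2 — PE[1][0] acc=5, pass-E 5, pass-S 1
  after 3 — PE[1][0] acc=0, pass-E 0, pass-S 0
  after 4 — PE[1][0] acc=0, pass-E 0, pass-S 0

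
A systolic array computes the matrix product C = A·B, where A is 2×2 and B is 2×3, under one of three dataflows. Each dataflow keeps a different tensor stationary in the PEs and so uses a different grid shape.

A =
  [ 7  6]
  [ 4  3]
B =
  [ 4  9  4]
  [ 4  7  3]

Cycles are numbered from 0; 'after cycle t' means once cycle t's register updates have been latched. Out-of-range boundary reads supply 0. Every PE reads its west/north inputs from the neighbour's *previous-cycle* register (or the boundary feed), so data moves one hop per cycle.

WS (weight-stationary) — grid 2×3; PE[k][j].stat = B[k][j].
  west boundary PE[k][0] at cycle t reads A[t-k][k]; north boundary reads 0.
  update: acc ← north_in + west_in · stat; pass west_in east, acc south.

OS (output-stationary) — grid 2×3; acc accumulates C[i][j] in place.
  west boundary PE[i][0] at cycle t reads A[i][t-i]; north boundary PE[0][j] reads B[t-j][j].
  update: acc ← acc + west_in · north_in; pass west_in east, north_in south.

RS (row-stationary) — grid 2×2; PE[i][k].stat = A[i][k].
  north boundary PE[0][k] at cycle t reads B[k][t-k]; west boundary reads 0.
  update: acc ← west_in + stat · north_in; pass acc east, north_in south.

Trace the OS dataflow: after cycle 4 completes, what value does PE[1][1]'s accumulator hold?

PE[1][1].acc = 57

OS (2×3). Following PE[1][1] plus its west/north inputs:
  step 0 · PE0,1: acc=0; fwd→0 fwd↓0
  step 0 · PE1,0: acc=0; fwd→0 fwd↓0
  step 0 · PE1,1: acc=0; fwd→0 fwd↓0
  step 1 · PE0,1: acc=63; fwd→7 fwd↓9
  step 1 · PE1,0: acc=16; fwd→4 fwd↓4
  step 1 · PE1,1: acc=0; fwd→0 fwd↓0
  step 2 · PE0,1: acc=105; fwd→6 fwd↓7
  step 2 · PE1,0: acc=28; fwd→3 fwd↓4
  step 2 · PE1,1: acc=36; fwd→4 fwd↓9
  step 3 · PE0,1: acc=105; fwd→0 fwd↓0
  step 3 · PE1,0: acc=28; fwd→0 fwd↓0
  step 3 · PE1,1: acc=57; fwd→3 fwd↓7
  step 4 · PE0,1: acc=105; fwd→0 fwd↓0
  step 4 · PE1,0: acc=28; fwd→0 fwd↓0
  step 4 · PE1,1: acc=57; fwd→0 fwd↓0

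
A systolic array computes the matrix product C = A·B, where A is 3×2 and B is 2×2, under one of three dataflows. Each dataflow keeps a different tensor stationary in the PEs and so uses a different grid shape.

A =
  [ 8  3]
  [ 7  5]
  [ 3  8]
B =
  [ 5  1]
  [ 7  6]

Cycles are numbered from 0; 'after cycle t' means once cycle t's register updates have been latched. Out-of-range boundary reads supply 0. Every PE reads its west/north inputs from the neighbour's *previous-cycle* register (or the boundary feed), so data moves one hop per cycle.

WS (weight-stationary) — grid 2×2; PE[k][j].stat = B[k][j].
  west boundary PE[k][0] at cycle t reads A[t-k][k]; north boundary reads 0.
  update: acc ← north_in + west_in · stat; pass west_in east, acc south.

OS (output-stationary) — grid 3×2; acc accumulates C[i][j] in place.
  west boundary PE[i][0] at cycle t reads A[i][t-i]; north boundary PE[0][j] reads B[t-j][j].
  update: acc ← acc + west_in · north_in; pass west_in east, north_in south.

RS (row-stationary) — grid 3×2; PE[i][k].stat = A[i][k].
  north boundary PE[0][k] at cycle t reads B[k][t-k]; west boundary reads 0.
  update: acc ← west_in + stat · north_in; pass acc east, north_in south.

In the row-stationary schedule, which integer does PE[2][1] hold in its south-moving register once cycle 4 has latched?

RS on a 3×2 grid — tracing PE[2][1] and its feeders:
  @0  [1,1]  acc 0  |  →0  ↓0
  @0  [2,0]  acc 0  |  →0  ↓0
  @0  [2,1]  acc 0  |  →0  ↓0
  @1  [1,1]  acc 0  |  →0  ↓0
  @1  [2,0]  acc 0  |  →0  ↓0
  @1  [2,1]  acc 0  |  →0  ↓0
  @2  [1,1]  acc 70  |  →70  ↓7
  @2  [2,0]  acc 15  |  →15  ↓5
  @2  [2,1]  acc 0  |  →0  ↓0
  @3  [1,1]  acc 37  |  →37  ↓6
  @3  [2,0]  acc 3  |  →3  ↓1
  @3  [2,1]  acc 71  |  →71  ↓7
  @4  [1,1]  acc 0  |  →0  ↓0
  @4  [2,0]  acc 0  |  →0  ↓0
  @4  [2,1]  acc 51  |  →51  ↓6

register = 6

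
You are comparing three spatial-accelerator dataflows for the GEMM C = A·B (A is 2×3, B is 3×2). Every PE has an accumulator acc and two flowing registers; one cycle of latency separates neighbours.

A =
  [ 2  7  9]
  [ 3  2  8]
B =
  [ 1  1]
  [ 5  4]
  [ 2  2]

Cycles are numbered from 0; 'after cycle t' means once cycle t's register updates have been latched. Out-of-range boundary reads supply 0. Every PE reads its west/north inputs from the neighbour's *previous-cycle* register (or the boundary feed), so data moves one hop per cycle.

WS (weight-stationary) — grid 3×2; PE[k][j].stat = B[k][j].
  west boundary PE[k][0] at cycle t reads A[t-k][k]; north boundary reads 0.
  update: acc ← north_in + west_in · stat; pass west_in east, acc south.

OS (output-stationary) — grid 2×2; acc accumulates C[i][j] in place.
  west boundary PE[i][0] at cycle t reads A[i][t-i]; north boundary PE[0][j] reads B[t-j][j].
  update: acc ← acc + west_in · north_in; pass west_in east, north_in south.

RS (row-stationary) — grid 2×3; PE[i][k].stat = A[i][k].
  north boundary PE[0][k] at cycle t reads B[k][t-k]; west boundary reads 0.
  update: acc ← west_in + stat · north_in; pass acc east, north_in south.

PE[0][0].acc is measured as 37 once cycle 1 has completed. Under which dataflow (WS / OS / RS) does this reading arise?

dataflow = OS

WS [3×2] PE[0][0] across cycles:
  c0 r0c0: 2 / 2 / 2
  c1 r0c0: 3 / 3 / 3
OS [2×2] PE[0][0] across cycles:
  c0 r0c0: 2 / 2 / 1
  c1 r0c0: 37 / 7 / 5
RS [2×3] PE[0][0] across cycles:
  c0 r0c0: 2 / 2 / 1
  c1 r0c0: 2 / 2 / 1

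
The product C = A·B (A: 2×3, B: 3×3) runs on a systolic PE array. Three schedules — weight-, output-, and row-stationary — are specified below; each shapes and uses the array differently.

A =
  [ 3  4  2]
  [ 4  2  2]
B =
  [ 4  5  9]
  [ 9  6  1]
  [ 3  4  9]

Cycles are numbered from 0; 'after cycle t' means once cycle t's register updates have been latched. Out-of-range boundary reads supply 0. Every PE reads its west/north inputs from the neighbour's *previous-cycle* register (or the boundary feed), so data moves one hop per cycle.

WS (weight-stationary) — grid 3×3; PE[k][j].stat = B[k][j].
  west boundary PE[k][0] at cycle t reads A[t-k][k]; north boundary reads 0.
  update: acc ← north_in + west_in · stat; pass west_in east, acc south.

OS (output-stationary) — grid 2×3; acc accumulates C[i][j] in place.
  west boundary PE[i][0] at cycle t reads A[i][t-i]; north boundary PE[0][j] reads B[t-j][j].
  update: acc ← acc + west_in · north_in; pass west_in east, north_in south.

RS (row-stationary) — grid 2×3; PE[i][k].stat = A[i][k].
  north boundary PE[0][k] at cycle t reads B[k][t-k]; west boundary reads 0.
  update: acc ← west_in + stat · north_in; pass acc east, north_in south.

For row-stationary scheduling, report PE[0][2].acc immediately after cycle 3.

RS (2×3). Following PE[0][2] plus its west/north inputs:
  after 0 — PE[0][1] acc=0, pass-E 0, pass-S 0
  after 0 — PE[0][2] acc=0, pass-E 0, pass-S 0
  after 1 — PE[0][1] acc=48, pass-E 48, pass-S 9
  after 1 — PE[0][2] acc=0, pass-E 0, pass-S 0
  after 2 — PE[0][1] acc=39, pass-E 39, pass-S 6
  after 2 — PE[0][2] acc=54, pass-E 54, pass-S 3
  after 3 — PE[0][1] acc=31, pass-E 31, pass-S 1
  after 3 — PE[0][2] acc=47, pass-E 47, pass-S 4

PE[0][2].acc = 47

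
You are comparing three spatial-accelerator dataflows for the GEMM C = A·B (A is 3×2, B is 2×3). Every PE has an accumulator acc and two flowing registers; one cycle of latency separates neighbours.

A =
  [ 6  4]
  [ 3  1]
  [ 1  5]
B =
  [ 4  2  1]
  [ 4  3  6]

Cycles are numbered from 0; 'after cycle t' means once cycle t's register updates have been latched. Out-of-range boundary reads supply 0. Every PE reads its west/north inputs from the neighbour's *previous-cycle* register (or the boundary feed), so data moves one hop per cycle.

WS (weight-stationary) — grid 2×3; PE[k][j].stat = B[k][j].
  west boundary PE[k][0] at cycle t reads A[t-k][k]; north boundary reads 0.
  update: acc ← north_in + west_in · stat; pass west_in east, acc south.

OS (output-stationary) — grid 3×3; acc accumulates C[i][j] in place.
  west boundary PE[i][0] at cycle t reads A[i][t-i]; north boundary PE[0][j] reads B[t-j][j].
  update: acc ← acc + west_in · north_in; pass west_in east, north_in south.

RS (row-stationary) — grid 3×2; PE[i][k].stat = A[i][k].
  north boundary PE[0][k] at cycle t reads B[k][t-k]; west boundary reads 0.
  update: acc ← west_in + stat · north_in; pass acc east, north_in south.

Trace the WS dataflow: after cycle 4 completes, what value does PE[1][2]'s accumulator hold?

PE[1][2].acc = 9

WS (2×3). Following PE[1][2] plus its west/north inputs:
  0: (0,2).acc=0  regs=<0,0>
  0: (1,1).acc=0  regs=<0,0>
  0: (1,2).acc=0  regs=<0,0>
  1: (0,2).acc=0  regs=<0,0>
  1: (1,1).acc=0  regs=<0,0>
  1: (1,2).acc=0  regs=<0,0>
  2: (0,2).acc=6  regs=<6,6>
  2: (1,1).acc=24  regs=<4,24>
  2: (1,2).acc=0  regs=<0,0>
  3: (0,2).acc=3  regs=<3,3>
  3: (1,1).acc=9  regs=<1,9>
  3: (1,2).acc=30  regs=<4,30>
  4: (0,2).acc=1  regs=<1,1>
  4: (1,1).acc=17  regs=<5,17>
  4: (1,2).acc=9  regs=<1,9>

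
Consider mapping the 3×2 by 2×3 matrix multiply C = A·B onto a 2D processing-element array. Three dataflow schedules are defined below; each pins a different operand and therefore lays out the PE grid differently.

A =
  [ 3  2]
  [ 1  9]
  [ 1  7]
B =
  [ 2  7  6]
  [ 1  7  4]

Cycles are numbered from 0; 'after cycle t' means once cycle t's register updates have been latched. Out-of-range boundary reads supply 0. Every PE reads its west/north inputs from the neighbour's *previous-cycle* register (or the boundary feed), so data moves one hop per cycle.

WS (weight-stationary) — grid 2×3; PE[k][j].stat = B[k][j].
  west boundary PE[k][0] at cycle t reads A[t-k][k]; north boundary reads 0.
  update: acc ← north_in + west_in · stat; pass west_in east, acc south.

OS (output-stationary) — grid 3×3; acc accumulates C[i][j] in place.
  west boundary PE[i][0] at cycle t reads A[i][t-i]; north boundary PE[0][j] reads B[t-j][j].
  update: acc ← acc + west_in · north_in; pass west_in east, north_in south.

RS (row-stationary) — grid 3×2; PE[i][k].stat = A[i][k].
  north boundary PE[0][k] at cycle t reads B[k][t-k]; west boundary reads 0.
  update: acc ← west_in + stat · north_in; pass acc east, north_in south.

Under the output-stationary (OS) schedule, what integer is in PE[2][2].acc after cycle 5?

PE[2][2].acc = 34

Tracing OS — 3×3 array, target PE[2][2]:
  step 0 · PE1,2: acc=0; fwd→0 fwd↓0
  step 0 · PE2,1: acc=0; fwd→0 fwd↓0
  step 0 · PE2,2: acc=0; fwd→0 fwd↓0
  step 1 · PE1,2: acc=0; fwd→0 fwd↓0
  step 1 · PE2,1: acc=0; fwd→0 fwd↓0
  step 1 · PE2,2: acc=0; fwd→0 fwd↓0
  step 2 · PE1,2: acc=0; fwd→0 fwd↓0
  step 2 · PE2,1: acc=0; fwd→0 fwd↓0
  step 2 · PE2,2: acc=0; fwd→0 fwd↓0
  step 3 · PE1,2: acc=6; fwd→1 fwd↓6
  step 3 · PE2,1: acc=7; fwd→1 fwd↓7
  step 3 · PE2,2: acc=0; fwd→0 fwd↓0
  step 4 · PE1,2: acc=42; fwd→9 fwd↓4
  step 4 · PE2,1: acc=56; fwd→7 fwd↓7
  step 4 · PE2,2: acc=6; fwd→1 fwd↓6
  step 5 · PE1,2: acc=42; fwd→0 fwd↓0
  step 5 · PE2,1: acc=56; fwd→0 fwd↓0
  step 5 · PE2,2: acc=34; fwd→7 fwd↓4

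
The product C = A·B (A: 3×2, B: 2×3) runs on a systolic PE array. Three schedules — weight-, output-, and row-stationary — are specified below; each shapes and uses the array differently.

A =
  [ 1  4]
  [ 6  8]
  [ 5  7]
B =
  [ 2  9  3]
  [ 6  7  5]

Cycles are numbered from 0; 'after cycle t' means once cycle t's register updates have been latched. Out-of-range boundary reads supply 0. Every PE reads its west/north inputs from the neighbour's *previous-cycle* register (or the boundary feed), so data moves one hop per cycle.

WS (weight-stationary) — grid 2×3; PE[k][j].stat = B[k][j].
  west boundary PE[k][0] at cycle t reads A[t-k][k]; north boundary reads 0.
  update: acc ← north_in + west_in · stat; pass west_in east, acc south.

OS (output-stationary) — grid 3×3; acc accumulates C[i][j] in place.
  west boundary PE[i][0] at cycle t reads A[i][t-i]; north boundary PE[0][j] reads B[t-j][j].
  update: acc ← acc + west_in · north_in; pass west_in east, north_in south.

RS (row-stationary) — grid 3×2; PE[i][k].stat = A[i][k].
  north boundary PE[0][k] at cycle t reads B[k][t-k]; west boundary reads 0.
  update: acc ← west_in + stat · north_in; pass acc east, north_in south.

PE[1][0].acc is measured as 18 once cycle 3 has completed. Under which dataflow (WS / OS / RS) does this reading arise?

— WS: 2×3; PE[1][0] trace:
  [0] (1,0) acc=0 (h:0 v:0)
  [1] (1,0) acc=26 (h:4 v:26)
  [2] (1,0) acc=60 (h:8 v:60)
  [3] (1,0) acc=52 (h:7 v:52)
— OS: 3×3; PE[1][0] trace:
  [0] (1,0) acc=0 (h:0 v:0)
  [1] (1,0) acc=12 (h:6 v:2)
  [2] (1,0) acc=60 (h:8 v:6)
  [3] (1,0) acc=60 (h:0 v:0)
— RS: 3×2; PE[1][0] trace:
  [0] (1,0) acc=0 (h:0 v:0)
  [1] (1,0) acc=12 (h:12 v:2)
  [2] (1,0) acc=54 (h:54 v:9)
  [3] (1,0) acc=18 (h:18 v:3)

dataflow = RS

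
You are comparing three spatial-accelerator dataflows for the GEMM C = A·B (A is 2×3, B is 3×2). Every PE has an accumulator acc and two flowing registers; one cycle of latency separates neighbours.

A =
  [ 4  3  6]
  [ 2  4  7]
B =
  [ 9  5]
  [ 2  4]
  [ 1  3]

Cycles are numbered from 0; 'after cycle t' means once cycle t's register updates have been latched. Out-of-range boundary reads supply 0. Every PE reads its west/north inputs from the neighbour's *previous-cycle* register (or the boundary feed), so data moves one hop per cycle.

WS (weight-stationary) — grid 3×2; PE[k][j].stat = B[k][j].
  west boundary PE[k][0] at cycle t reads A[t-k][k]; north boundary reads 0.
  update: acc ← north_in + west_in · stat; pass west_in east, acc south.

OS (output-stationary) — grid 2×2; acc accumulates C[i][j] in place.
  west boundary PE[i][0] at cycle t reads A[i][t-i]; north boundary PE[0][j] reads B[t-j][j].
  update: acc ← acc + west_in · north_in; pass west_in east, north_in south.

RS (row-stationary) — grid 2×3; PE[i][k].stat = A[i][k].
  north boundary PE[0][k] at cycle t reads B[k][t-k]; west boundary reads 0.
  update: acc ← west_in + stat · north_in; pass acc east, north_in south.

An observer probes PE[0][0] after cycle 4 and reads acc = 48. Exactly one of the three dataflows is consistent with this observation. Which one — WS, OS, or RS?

dataflow = OS

Under WS (3×2), PE[0][0]:
  step 0 · PE0,0: acc=36; fwd→4 fwd↓36
  step 1 · PE0,0: acc=18; fwd→2 fwd↓18
  step 2 · PE0,0: acc=0; fwd→0 fwd↓0
  step 3 · PE0,0: acc=0; fwd→0 fwd↓0
  step 4 · PE0,0: acc=0; fwd→0 fwd↓0
Under OS (2×2), PE[0][0]:
  step 0 · PE0,0: acc=36; fwd→4 fwd↓9
  step 1 · PE0,0: acc=42; fwd→3 fwd↓2
  step 2 · PE0,0: acc=48; fwd→6 fwd↓1
  step 3 · PE0,0: acc=48; fwd→0 fwd↓0
  step 4 · PE0,0: acc=48; fwd→0 fwd↓0
Under RS (2×3), PE[0][0]:
  step 0 · PE0,0: acc=36; fwd→36 fwd↓9
  step 1 · PE0,0: acc=20; fwd→20 fwd↓5
  step 2 · PE0,0: acc=0; fwd→0 fwd↓0
  step 3 · PE0,0: acc=0; fwd→0 fwd↓0
  step 4 · PE0,0: acc=0; fwd→0 fwd↓0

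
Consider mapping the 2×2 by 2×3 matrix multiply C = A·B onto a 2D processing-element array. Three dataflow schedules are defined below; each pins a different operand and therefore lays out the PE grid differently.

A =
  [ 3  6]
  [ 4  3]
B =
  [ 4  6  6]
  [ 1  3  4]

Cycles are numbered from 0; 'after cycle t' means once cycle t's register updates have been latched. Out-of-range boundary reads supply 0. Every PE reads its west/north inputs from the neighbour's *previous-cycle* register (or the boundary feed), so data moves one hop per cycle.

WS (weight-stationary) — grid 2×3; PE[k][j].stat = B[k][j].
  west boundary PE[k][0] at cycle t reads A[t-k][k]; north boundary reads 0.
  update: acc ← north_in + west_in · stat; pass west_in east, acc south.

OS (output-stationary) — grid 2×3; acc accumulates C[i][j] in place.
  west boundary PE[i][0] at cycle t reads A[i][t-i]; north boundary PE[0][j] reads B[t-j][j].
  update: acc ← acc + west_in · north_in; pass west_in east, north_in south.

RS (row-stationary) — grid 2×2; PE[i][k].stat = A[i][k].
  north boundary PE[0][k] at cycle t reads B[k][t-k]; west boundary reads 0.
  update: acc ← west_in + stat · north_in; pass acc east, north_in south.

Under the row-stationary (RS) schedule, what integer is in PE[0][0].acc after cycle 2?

PE[0][0].acc = 18

RS 2×2: PE[0][0] cycle-by-cycle (with neighbour feeds):
  step 0 · PE0,0: acc=12; fwd→12 fwd↓4
  step 1 · PE0,0: acc=18; fwd→18 fwd↓6
  step 2 · PE0,0: acc=18; fwd→18 fwd↓6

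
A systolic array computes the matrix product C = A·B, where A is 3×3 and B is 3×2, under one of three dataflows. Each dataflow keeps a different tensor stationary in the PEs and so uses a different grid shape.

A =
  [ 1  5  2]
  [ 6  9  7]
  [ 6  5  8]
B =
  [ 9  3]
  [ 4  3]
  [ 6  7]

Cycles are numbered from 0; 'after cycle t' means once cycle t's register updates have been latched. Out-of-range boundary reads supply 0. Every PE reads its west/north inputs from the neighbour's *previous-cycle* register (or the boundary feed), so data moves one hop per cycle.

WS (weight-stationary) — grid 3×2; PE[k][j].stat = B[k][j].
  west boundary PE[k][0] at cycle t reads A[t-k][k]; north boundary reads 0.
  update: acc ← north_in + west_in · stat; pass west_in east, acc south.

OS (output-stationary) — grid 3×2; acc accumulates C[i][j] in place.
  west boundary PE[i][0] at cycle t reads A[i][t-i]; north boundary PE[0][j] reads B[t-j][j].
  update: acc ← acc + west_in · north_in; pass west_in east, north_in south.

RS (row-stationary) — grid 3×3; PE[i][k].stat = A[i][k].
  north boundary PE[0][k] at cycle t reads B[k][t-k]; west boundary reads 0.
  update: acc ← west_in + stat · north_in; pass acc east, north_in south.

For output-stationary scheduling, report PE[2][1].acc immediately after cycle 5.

PE[2][1].acc = 89

OS (3×2). Following PE[2][1] plus its west/north inputs:
  [0] (1,1) acc=0 (h:0 v:0)
  [0] (2,0) acc=0 (h:0 v:0)
  [0] (2,1) acc=0 (h:0 v:0)
  [1] (1,1) acc=0 (h:0 v:0)
  [1] (2,0) acc=0 (h:0 v:0)
  [1] (2,1) acc=0 (h:0 v:0)
  [2] (1,1) acc=18 (h:6 v:3)
  [2] (2,0) acc=54 (h:6 v:9)
  [2] (2,1) acc=0 (h:0 v:0)
  [3] (1,1) acc=45 (h:9 v:3)
  [3] (2,0) acc=74 (h:5 v:4)
  [3] (2,1) acc=18 (h:6 v:3)
  [4] (1,1) acc=94 (h:7 v:7)
  [4] (2,0) acc=122 (h:8 v:6)
  [4] (2,1) acc=33 (h:5 v:3)
  [5] (1,1) acc=94 (h:0 v:0)
  [5] (2,0) acc=122 (h:0 v:0)
  [5] (2,1) acc=89 (h:8 v:7)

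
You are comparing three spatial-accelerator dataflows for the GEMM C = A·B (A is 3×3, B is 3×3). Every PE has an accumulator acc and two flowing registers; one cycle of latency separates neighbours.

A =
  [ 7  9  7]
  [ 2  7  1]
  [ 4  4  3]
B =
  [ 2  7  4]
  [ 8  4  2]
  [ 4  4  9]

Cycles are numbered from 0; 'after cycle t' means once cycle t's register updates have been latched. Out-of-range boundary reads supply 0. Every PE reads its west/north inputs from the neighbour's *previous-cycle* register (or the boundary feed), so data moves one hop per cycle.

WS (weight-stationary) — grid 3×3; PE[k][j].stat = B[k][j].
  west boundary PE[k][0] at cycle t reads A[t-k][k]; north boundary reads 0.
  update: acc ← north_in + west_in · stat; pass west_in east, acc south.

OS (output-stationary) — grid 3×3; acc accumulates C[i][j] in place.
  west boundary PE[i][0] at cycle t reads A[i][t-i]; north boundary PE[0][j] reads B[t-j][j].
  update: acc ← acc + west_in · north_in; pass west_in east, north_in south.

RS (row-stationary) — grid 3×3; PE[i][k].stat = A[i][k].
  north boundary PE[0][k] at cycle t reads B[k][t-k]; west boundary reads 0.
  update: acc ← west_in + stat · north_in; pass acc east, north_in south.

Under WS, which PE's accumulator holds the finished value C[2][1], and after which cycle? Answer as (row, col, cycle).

Under WS, C[2][1] lands at PE[2][1]:
  c0 r2c1: 0 / 0 / 0
  c1 r2c1: 0 / 0 / 0
  c2 r2c1: 0 / 0 / 0
  c3 r2c1: 113 / 7 / 113
  c4 r2c1: 46 / 1 / 46
  c5 r2c1: 56 / 3 / 56

(row, col, cycle) = (2, 1, 5)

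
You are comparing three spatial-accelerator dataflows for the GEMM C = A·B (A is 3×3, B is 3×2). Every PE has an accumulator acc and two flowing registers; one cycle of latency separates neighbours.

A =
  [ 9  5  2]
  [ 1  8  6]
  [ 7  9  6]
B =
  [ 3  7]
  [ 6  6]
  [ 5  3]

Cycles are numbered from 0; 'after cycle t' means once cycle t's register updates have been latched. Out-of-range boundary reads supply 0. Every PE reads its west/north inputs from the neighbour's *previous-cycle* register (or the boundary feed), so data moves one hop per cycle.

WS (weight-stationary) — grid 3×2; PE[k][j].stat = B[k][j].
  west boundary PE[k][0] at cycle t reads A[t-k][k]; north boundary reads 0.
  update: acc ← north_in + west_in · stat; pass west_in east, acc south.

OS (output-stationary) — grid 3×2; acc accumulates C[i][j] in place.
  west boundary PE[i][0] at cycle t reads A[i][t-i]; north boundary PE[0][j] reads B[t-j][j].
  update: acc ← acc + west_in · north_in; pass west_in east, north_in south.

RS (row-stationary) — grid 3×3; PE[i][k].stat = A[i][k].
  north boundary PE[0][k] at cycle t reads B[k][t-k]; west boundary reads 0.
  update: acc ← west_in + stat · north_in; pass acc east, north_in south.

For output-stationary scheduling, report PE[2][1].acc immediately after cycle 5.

PE[2][1].acc = 121

OS (3×2). Following PE[2][1] plus its west/north inputs:
  t=0 PE[1][1]: acc=0 h=0 v=0
  t=0 PE[2][0]: acc=0 h=0 v=0
  t=0 PE[2][1]: acc=0 h=0 v=0
  t=1 PE[1][1]: acc=0 h=0 v=0
  t=1 PE[2][0]: acc=0 h=0 v=0
  t=1 PE[2][1]: acc=0 h=0 v=0
  t=2 PE[1][1]: acc=7 h=1 v=7
  t=2 PE[2][0]: acc=21 h=7 v=3
  t=2 PE[2][1]: acc=0 h=0 v=0
  t=3 PE[1][1]: acc=55 h=8 v=6
  t=3 PE[2][0]: acc=75 h=9 v=6
  t=3 PE[2][1]: acc=49 h=7 v=7
  t=4 PE[1][1]: acc=73 h=6 v=3
  t=4 PE[2][0]: acc=105 h=6 v=5
  t=4 PE[2][1]: acc=103 h=9 v=6
  t=5 PE[1][1]: acc=73 h=0 v=0
  t=5 PE[2][0]: acc=105 h=0 v=0
  t=5 PE[2][1]: acc=121 h=6 v=3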